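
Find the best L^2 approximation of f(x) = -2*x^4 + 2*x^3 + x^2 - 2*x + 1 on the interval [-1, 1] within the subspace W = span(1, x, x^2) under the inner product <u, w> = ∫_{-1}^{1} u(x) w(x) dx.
g(x) = -5*x^2/7 - 4*x/5 + 41/35

The best approximation g ∈ W is the orthogonal projection of f onto W. Writing g = a_0 + a_1 x + a_2 x^2, the coefficients solve the normal equations G · a = b where
  G_{ij} = <φ_i, φ_j> and b_i = <f, φ_i>, with φ_0 = 1, φ_1 = x, φ_2 = x^2.
G =
  [2, 0, 2/3]
  [0, 2/3, 0]
  [2/3, 0, 2/5],
b = (28/15, -8/15, 52/105).
Solving gives a_0 = 41/35, a_1 = -4/5, a_2 = -5/7, so
  g(x) = -5*x^2/7 - 4*x/5 + 41/35.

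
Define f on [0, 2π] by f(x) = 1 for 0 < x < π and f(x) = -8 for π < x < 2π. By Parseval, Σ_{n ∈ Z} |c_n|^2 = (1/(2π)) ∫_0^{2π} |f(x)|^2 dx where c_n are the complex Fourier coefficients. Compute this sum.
Σ |c_n|^2 = 65/2

Parseval equates the L^2 energy of f (normalised by 1/(2π)) with the ℓ^2 sum of its Fourier coefficients: (1/(2π)) ∫_0^{2π} |f|^2 = Σ |c_n|^2.
Compute the left side: (1/(2π)) [∫_0^π 1^2 dx + ∫_π^{2π} (-8)^2 dx] = (1/(2π)) · (1π + 64π) = (1 + 64)/2 = 65/2.
So Σ_{n ∈ Z} |c_n|^2 = 65/2.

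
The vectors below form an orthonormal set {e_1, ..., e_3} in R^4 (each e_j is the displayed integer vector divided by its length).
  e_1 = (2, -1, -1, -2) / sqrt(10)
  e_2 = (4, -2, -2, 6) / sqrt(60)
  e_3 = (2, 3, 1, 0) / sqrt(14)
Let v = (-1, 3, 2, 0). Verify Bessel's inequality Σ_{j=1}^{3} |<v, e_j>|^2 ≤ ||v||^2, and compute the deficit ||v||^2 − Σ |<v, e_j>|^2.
Σ |<v, e_j>|^2 = 293/21; ||v||^2 = 14; deficit = 1/21

Write each e_j = u_j / sqrt(<u_j, u_j>) where u_j is the displayed integer vector. Then <v, e_j> = <v, u_j> / sqrt(<u_j, u_j>), so |<v, e_j>|^2 = <v, u_j>^2 / <u_j, u_j>.
Coefficients: <v, e_1> = -7/sqrt(10), <v, e_2> = -14/sqrt(60), <v, e_3> = 9/sqrt(14).
Square and sum: Σ |<v, e_j>|^2 = 293/21.
Compute ||v||^2 = v·v = 14.
Deficit = 14 − 293/21 = 1/21 ≥ 0, confirming Bessel's inequality. (The deficit equals ||v − Σ <v,e_j> e_j||^2, the squared distance from v to span{e_j}.)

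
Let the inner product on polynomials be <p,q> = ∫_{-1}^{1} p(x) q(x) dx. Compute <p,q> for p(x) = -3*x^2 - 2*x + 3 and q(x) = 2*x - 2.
<p,q> = -32/3

Expand the product: p(x)·q(x) = -6*x^3 + 2*x^2 + 10*x - 6.
∫_{-1}^{1} of each monomial x^k gives [2/(k+1) if k even, 0 if k odd]. Integrating term-by-term (or equivalently evaluating the antiderivative F(x) = -3*x^4/2 + 2*x^3/3 + 5*x^2 - 6*x at the endpoints):
  F(1) − F(−1) = -11/6 − (53/6) = -32/3.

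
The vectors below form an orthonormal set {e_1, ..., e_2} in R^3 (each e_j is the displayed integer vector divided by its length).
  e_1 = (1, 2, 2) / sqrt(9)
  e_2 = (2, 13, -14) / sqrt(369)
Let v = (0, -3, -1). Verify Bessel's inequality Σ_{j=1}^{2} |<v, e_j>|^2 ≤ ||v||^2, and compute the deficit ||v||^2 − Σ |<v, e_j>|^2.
Σ |<v, e_j>|^2 = 361/41; ||v||^2 = 10; deficit = 49/41

Write each e_j = u_j / sqrt(<u_j, u_j>) where u_j is the displayed integer vector. Then <v, e_j> = <v, u_j> / sqrt(<u_j, u_j>), so |<v, e_j>|^2 = <v, u_j>^2 / <u_j, u_j>.
Coefficients: <v, e_1> = -8/sqrt(9), <v, e_2> = -25/sqrt(369).
Square and sum: Σ |<v, e_j>|^2 = 361/41.
Compute ||v||^2 = v·v = 10.
Deficit = 10 − 361/41 = 49/41 ≥ 0, confirming Bessel's inequality. (The deficit equals ||v − Σ <v,e_j> e_j||^2, the squared distance from v to span{e_j}.)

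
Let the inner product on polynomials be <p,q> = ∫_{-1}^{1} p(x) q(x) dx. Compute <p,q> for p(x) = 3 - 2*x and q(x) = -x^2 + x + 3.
<p,q> = 44/3

Expand the product: p(x)·q(x) = 2*x^3 - 5*x^2 - 3*x + 9.
∫_{-1}^{1} of each monomial x^k gives [2/(k+1) if k even, 0 if k odd]. Integrating term-by-term (or equivalently evaluating the antiderivative F(x) = x^4/2 - 5*x^3/3 - 3*x^2/2 + 9*x at the endpoints):
  F(1) − F(−1) = 19/3 − (-25/3) = 44/3.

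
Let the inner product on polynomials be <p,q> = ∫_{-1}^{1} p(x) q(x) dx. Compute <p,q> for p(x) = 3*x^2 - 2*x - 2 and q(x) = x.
<p,q> = -4/3

Expand the product: p(x)·q(x) = 3*x^3 - 2*x^2 - 2*x.
∫_{-1}^{1} of each monomial x^k gives [2/(k+1) if k even, 0 if k odd]. Integrating term-by-term (or equivalently evaluating the antiderivative F(x) = 3*x^4/4 - 2*x^3/3 - x^2 at the endpoints):
  F(1) − F(−1) = -11/12 − (5/12) = -4/3.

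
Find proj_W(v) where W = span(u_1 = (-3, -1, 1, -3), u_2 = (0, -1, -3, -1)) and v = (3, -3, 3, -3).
proj_W(v) = (-69/73, -1/73, 89/73, -47/73)

Set up U = [u_1 | ... | u_2] ∈ R^(4×2). The projector onto W = col(U) is P = U (U^T U)^(-1) U^T.
Compute U^T U =
  [20, 1]
  [1, 11],
and U^T v = (6, -3).
Solve U^T U · c = U^T v for the coefficients: c = (23/73, -22/73). The projection is proj_W(v) = U c.
Check: (v - proj_W(v)) · u_1 = 0  (should be 0).
Check: (v - proj_W(v)) · u_2 = 0  (should be 0).
Result: proj_W(v) = (-69/73, -1/73, 89/73, -47/73).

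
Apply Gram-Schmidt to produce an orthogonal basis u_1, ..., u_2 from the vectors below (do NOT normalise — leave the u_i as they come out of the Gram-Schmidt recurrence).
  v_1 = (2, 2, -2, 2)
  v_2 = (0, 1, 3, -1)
Orthogonal basis:
  u_1 = (2, 2, -2, 2)
  u_2 = (3/4, 7/4, 9/4, -1/4)

Apply the Gram-Schmidt recurrence
  u_1 = v_1
  u_i = v_i − Σ_{j<i} ((v_i · u_j) / (u_j · u_j)) · u_j.

Step by step this gives:
  u_1 = (2, 2, -2, 2)
  u_2 = (3/4, 7/4, 9/4, -1/4)

Orthogonality check:
  u_2 · u_1 = 0 (should be 0)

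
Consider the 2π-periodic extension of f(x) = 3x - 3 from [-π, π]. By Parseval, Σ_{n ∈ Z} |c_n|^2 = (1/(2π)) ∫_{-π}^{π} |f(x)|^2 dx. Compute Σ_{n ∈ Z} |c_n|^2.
Σ |c_n|^2 = 3π^2 + 9

Expand and integrate term by term over [-π, π]:
  ∫ (3x)^2 dx = 9·(2π^3/3); ∫ 2·3·(-3)·x dx = 0 (odd integrand); ∫ (-3)^2 dx = 9·2π.
So (1/(2π)) ∫_{-π}^{π} (3x - 3)^2 dx = 9π^2/3 + 9 = 3π^2 + 9.
Parseval ⇒ Σ |c_n|^2 = 3π^2 + 9.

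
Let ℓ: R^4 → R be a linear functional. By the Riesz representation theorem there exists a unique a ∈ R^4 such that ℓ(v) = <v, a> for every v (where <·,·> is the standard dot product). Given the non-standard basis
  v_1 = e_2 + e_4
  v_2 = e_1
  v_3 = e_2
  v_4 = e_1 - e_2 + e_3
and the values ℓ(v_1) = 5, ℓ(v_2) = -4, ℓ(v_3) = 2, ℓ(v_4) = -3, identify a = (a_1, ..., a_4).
a = (-4, 2, 3, 3)

Write a = (a_1, ..., a_4) in the standard basis. For each basis vector v_i, ℓ(v_i) = <v_i, a> is a linear equation in the a_j's. Collect the n equations into a matrix system V a = ℓ, where row i of V is v_i (expressed in the standard basis). Since V is invertible (lower-triangular with 1s on the diagonal, up to permutation), solve by back-substitution:
  V =
[[0, 1, 0, 1],
 [1, 0, 0, 0],
 [0, 1, 0, 0],
 [1, -1, 1, 0]]
  V a = (5, -4, 2, -3)
Solving gives a = (-4, 2, 3, 3).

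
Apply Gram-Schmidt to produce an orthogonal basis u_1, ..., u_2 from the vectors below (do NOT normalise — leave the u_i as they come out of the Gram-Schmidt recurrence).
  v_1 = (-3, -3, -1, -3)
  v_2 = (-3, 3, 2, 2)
Orthogonal basis:
  u_1 = (-3, -3, -1, -3)
  u_2 = (-27/7, 15/7, 12/7, 8/7)

Apply the Gram-Schmidt recurrence
  u_1 = v_1
  u_i = v_i − Σ_{j<i} ((v_i · u_j) / (u_j · u_j)) · u_j.

Step by step this gives:
  u_1 = (-3, -3, -1, -3)
  u_2 = (-27/7, 15/7, 12/7, 8/7)

Orthogonality check:
  u_2 · u_1 = 0 (should be 0)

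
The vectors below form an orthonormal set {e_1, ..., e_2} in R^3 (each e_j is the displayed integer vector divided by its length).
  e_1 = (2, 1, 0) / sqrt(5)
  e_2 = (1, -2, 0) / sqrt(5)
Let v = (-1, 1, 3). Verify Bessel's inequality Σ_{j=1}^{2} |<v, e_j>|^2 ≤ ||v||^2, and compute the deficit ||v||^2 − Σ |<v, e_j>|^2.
Σ |<v, e_j>|^2 = 2; ||v||^2 = 11; deficit = 9

Write each e_j = u_j / sqrt(<u_j, u_j>) where u_j is the displayed integer vector. Then <v, e_j> = <v, u_j> / sqrt(<u_j, u_j>), so |<v, e_j>|^2 = <v, u_j>^2 / <u_j, u_j>.
Coefficients: <v, e_1> = -1/sqrt(5), <v, e_2> = -3/sqrt(5).
Square and sum: Σ |<v, e_j>|^2 = 2.
Compute ||v||^2 = v·v = 11.
Deficit = 11 − 2 = 9 ≥ 0, confirming Bessel's inequality. (The deficit equals ||v − Σ <v,e_j> e_j||^2, the squared distance from v to span{e_j}.)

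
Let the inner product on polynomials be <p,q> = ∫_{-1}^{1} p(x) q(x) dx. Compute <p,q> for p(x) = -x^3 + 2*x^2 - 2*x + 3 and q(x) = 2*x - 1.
<p,q> = -54/5

Expand the product: p(x)·q(x) = -2*x^4 + 5*x^3 - 6*x^2 + 8*x - 3.
∫_{-1}^{1} of each monomial x^k gives [2/(k+1) if k even, 0 if k odd]. Integrating term-by-term (or equivalently evaluating the antiderivative F(x) = -2*x^5/5 + 5*x^4/4 - 2*x^3 + 4*x^2 - 3*x at the endpoints):
  F(1) − F(−1) = -3/20 − (213/20) = -54/5.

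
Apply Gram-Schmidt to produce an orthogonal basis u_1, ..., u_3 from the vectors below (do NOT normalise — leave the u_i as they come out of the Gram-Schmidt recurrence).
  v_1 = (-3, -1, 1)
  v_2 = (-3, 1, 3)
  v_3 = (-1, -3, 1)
Orthogonal basis:
  u_1 = (-3, -1, 1)
  u_2 = (0, 2, 2)
  u_3 = (10/11, -15/11, 15/11)

Apply the Gram-Schmidt recurrence
  u_1 = v_1
  u_i = v_i − Σ_{j<i} ((v_i · u_j) / (u_j · u_j)) · u_j.

Step by step this gives:
  u_1 = (-3, -1, 1)
  u_2 = (0, 2, 2)
  u_3 = (10/11, -15/11, 15/11)

Orthogonality check:
  u_2 · u_1 = 0 (should be 0)
  u_3 · u_1 = 0 (should be 0)
  u_3 · u_2 = 0 (should be 0)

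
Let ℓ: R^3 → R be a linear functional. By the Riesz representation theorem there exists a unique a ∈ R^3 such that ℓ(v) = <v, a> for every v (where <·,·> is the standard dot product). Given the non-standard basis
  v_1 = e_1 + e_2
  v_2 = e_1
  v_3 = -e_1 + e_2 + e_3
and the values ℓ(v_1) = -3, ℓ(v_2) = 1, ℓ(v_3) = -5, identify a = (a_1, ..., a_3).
a = (1, -4, 0)

Write a = (a_1, ..., a_3) in the standard basis. For each basis vector v_i, ℓ(v_i) = <v_i, a> is a linear equation in the a_j's. Collect the n equations into a matrix system V a = ℓ, where row i of V is v_i (expressed in the standard basis). Since V is invertible (lower-triangular with 1s on the diagonal, up to permutation), solve by back-substitution:
  V =
[[1, 1, 0],
 [1, 0, 0],
 [-1, 1, 1]]
  V a = (-3, 1, -5)
Solving gives a = (1, -4, 0).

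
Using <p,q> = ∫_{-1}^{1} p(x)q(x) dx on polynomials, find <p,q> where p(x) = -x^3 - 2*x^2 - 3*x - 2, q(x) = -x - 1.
<p,q> = 116/15

Expand the product: p(x)·q(x) = x^4 + 3*x^3 + 5*x^2 + 5*x + 2.
∫_{-1}^{1} of each monomial x^k gives [2/(k+1) if k even, 0 if k odd]. Integrating term-by-term (or equivalently evaluating the antiderivative F(x) = x^5/5 + 3*x^4/4 + 5*x^3/3 + 5*x^2/2 + 2*x at the endpoints):
  F(1) − F(−1) = 427/60 − (-37/60) = 116/15.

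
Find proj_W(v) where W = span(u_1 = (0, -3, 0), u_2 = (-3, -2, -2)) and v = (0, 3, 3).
proj_W(v) = (18/13, 3, 12/13)

Set up U = [u_1 | ... | u_2] ∈ R^(3×2). The projector onto W = col(U) is P = U (U^T U)^(-1) U^T.
Compute U^T U =
  [9, 6]
  [6, 17],
and U^T v = (-9, -12).
Solve U^T U · c = U^T v for the coefficients: c = (-9/13, -6/13). The projection is proj_W(v) = U c.
Check: (v - proj_W(v)) · u_1 = 0  (should be 0).
Check: (v - proj_W(v)) · u_2 = 0  (should be 0).
Result: proj_W(v) = (18/13, 3, 12/13).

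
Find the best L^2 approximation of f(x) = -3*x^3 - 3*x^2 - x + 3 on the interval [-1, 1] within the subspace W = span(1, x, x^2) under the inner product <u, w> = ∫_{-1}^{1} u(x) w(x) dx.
g(x) = -3*x^2 - 14*x/5 + 3

The best approximation g ∈ W is the orthogonal projection of f onto W. Writing g = a_0 + a_1 x + a_2 x^2, the coefficients solve the normal equations G · a = b where
  G_{ij} = <φ_i, φ_j> and b_i = <f, φ_i>, with φ_0 = 1, φ_1 = x, φ_2 = x^2.
G =
  [2, 0, 2/3]
  [0, 2/3, 0]
  [2/3, 0, 2/5],
b = (4, -28/15, 4/5).
Solving gives a_0 = 3, a_1 = -14/5, a_2 = -3, so
  g(x) = -3*x^2 - 14*x/5 + 3.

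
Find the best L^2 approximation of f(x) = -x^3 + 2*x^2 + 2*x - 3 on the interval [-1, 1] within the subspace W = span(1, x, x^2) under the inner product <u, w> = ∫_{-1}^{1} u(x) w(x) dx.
g(x) = 2*x^2 + 7*x/5 - 3

The best approximation g ∈ W is the orthogonal projection of f onto W. Writing g = a_0 + a_1 x + a_2 x^2, the coefficients solve the normal equations G · a = b where
  G_{ij} = <φ_i, φ_j> and b_i = <f, φ_i>, with φ_0 = 1, φ_1 = x, φ_2 = x^2.
G =
  [2, 0, 2/3]
  [0, 2/3, 0]
  [2/3, 0, 2/5],
b = (-14/3, 14/15, -6/5).
Solving gives a_0 = -3, a_1 = 7/5, a_2 = 2, so
  g(x) = 2*x^2 + 7*x/5 - 3.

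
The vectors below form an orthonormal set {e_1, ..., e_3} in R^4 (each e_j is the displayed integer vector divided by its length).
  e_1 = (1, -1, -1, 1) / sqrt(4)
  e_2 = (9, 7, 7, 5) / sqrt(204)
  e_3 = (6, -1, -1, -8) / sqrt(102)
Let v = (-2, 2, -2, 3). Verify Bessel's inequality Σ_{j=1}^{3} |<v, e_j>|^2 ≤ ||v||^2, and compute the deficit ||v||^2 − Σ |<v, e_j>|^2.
Σ |<v, e_j>|^2 = 13; ||v||^2 = 21; deficit = 8

Write each e_j = u_j / sqrt(<u_j, u_j>) where u_j is the displayed integer vector. Then <v, e_j> = <v, u_j> / sqrt(<u_j, u_j>), so |<v, e_j>|^2 = <v, u_j>^2 / <u_j, u_j>.
Coefficients: <v, e_1> = 1/sqrt(4), <v, e_2> = -3/sqrt(204), <v, e_3> = -36/sqrt(102).
Square and sum: Σ |<v, e_j>|^2 = 13.
Compute ||v||^2 = v·v = 21.
Deficit = 21 − 13 = 8 ≥ 0, confirming Bessel's inequality. (The deficit equals ||v − Σ <v,e_j> e_j||^2, the squared distance from v to span{e_j}.)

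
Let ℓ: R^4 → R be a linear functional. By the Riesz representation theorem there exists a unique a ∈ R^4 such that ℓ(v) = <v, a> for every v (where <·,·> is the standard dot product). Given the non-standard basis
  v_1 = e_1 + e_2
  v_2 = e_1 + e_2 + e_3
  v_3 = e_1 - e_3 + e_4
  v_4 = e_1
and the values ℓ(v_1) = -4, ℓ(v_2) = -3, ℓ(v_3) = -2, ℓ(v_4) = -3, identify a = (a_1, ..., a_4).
a = (-3, -1, 1, 2)

Write a = (a_1, ..., a_4) in the standard basis. For each basis vector v_i, ℓ(v_i) = <v_i, a> is a linear equation in the a_j's. Collect the n equations into a matrix system V a = ℓ, where row i of V is v_i (expressed in the standard basis). Since V is invertible (lower-triangular with 1s on the diagonal, up to permutation), solve by back-substitution:
  V =
[[1, 1, 0, 0],
 [1, 1, 1, 0],
 [1, 0, -1, 1],
 [1, 0, 0, 0]]
  V a = (-4, -3, -2, -3)
Solving gives a = (-3, -1, 1, 2).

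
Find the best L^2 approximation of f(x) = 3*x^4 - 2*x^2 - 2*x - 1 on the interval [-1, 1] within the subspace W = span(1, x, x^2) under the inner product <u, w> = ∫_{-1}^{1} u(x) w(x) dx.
g(x) = 4*x^2/7 - 2*x - 44/35

The best approximation g ∈ W is the orthogonal projection of f onto W. Writing g = a_0 + a_1 x + a_2 x^2, the coefficients solve the normal equations G · a = b where
  G_{ij} = <φ_i, φ_j> and b_i = <f, φ_i>, with φ_0 = 1, φ_1 = x, φ_2 = x^2.
G =
  [2, 0, 2/3]
  [0, 2/3, 0]
  [2/3, 0, 2/5],
b = (-32/15, -4/3, -64/105).
Solving gives a_0 = -44/35, a_1 = -2, a_2 = 4/7, so
  g(x) = 4*x^2/7 - 2*x - 44/35.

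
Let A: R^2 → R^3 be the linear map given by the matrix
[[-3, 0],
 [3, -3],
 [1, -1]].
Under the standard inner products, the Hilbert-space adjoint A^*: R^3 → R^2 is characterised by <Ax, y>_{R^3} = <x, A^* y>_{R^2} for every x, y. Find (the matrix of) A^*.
A^* = A^T =
[[-3, 3, 1],
 [0, -3, -1]]

For real matrices with standard dot products, the defining identity <Ax, y> = <x, A^* y> gives (Ax)^T y = x^T (A^*) y, i.e. x^T A^T y = x^T (A^*) y. Since this holds for all x, y, we must have A^* = A^T. Therefore
A^* =
[[-3, 3, 1],
 [0, -3, -1]].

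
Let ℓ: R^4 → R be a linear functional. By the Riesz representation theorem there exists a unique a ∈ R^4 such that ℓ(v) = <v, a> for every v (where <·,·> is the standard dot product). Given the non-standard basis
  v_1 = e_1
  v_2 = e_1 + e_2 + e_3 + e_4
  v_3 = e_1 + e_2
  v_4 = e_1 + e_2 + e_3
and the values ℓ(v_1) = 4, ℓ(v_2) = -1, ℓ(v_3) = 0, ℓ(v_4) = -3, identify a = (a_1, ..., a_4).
a = (4, -4, -3, 2)

Write a = (a_1, ..., a_4) in the standard basis. For each basis vector v_i, ℓ(v_i) = <v_i, a> is a linear equation in the a_j's. Collect the n equations into a matrix system V a = ℓ, where row i of V is v_i (expressed in the standard basis). Since V is invertible (lower-triangular with 1s on the diagonal, up to permutation), solve by back-substitution:
  V =
[[1, 0, 0, 0],
 [1, 1, 1, 1],
 [1, 1, 0, 0],
 [1, 1, 1, 0]]
  V a = (4, -1, 0, -3)
Solving gives a = (4, -4, -3, 2).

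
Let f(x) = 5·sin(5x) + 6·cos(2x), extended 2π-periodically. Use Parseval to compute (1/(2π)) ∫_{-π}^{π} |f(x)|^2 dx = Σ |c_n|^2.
Σ |c_n|^2 = 61/2

Expand |f|^2 and use orthogonality of {sin(nx), cos(mx)} on [-π, π]:
  ∫_{-π}^{π} sin(nx)^2 dx = π, ∫ cos(mx)^2 dx = π, and cross terms integrate to 0.
So ∫_{-π}^{π} f(x)^2 dx = 5^2 · π + 6^2 · π = (25 + 36)π.
Divide by 2π: (25 + 36)/2 = 61/2.
By Parseval, this equals Σ |c_n|^2.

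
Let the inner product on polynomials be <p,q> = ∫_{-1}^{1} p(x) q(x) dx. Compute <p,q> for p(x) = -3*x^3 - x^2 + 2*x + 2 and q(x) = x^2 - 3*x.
<p,q> = 8/15

Expand the product: p(x)·q(x) = -3*x^5 + 8*x^4 + 5*x^3 - 4*x^2 - 6*x.
∫_{-1}^{1} of each monomial x^k gives [2/(k+1) if k even, 0 if k odd]. Integrating term-by-term (or equivalently evaluating the antiderivative F(x) = -x^6/2 + 8*x^5/5 + 5*x^4/4 - 4*x^3/3 - 3*x^2 at the endpoints):
  F(1) − F(−1) = -119/60 − (-151/60) = 8/15.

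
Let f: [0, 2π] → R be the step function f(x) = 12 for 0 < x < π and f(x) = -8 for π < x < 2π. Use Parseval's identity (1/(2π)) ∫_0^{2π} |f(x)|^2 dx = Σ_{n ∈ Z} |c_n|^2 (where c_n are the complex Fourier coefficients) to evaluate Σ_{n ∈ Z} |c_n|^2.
Σ |c_n|^2 = 104

Parseval equates the L^2 energy of f (normalised by 1/(2π)) with the ℓ^2 sum of its Fourier coefficients: (1/(2π)) ∫_0^{2π} |f|^2 = Σ |c_n|^2.
Compute the left side: (1/(2π)) [∫_0^π 12^2 dx + ∫_π^{2π} (-8)^2 dx] = (1/(2π)) · (144π + 64π) = (144 + 64)/2 = 104.
So Σ_{n ∈ Z} |c_n|^2 = 104.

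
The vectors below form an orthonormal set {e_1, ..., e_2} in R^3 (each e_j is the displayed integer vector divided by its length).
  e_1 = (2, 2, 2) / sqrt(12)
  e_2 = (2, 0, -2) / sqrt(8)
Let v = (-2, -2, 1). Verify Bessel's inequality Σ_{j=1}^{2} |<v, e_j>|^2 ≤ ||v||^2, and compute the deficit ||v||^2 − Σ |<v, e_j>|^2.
Σ |<v, e_j>|^2 = 15/2; ||v||^2 = 9; deficit = 3/2

Write each e_j = u_j / sqrt(<u_j, u_j>) where u_j is the displayed integer vector. Then <v, e_j> = <v, u_j> / sqrt(<u_j, u_j>), so |<v, e_j>|^2 = <v, u_j>^2 / <u_j, u_j>.
Coefficients: <v, e_1> = -6/sqrt(12), <v, e_2> = -6/sqrt(8).
Square and sum: Σ |<v, e_j>|^2 = 15/2.
Compute ||v||^2 = v·v = 9.
Deficit = 9 − 15/2 = 3/2 ≥ 0, confirming Bessel's inequality. (The deficit equals ||v − Σ <v,e_j> e_j||^2, the squared distance from v to span{e_j}.)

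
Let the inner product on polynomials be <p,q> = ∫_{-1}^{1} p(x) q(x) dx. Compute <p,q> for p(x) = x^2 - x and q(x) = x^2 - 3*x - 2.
<p,q> = 16/15

Expand the product: p(x)·q(x) = x^4 - 4*x^3 + x^2 + 2*x.
∫_{-1}^{1} of each monomial x^k gives [2/(k+1) if k even, 0 if k odd]. Integrating term-by-term (or equivalently evaluating the antiderivative F(x) = x^5/5 - x^4 + x^3/3 + x^2 at the endpoints):
  F(1) − F(−1) = 8/15 − (-8/15) = 16/15.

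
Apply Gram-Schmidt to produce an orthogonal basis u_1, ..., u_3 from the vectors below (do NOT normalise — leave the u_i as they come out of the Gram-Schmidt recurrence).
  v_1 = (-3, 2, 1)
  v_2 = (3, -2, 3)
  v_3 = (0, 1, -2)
Orthogonal basis:
  u_1 = (-3, 2, 1)
  u_2 = (6/7, -4/7, 26/7)
  u_3 = (6/13, 9/13, 0)

Apply the Gram-Schmidt recurrence
  u_1 = v_1
  u_i = v_i − Σ_{j<i} ((v_i · u_j) / (u_j · u_j)) · u_j.

Step by step this gives:
  u_1 = (-3, 2, 1)
  u_2 = (6/7, -4/7, 26/7)
  u_3 = (6/13, 9/13, 0)

Orthogonality check:
  u_2 · u_1 = 0 (should be 0)
  u_3 · u_1 = 0 (should be 0)
  u_3 · u_2 = 0 (should be 0)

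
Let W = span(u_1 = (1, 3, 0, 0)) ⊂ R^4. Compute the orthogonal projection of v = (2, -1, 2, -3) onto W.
proj_W(v) = (-1/10, -3/10, 0, 0)

Set up U = [u_1 | ... | u_1] ∈ R^(4×1). The projector onto W = col(U) is P = U (U^T U)^(-1) U^T.
Compute U^T U =
  [10],
and U^T v = (-1).
Solve U^T U · c = U^T v for the coefficients: c = (-1/10). The projection is proj_W(v) = U c.
Check: (v - proj_W(v)) · u_1 = 0  (should be 0).
Result: proj_W(v) = (-1/10, -3/10, 0, 0).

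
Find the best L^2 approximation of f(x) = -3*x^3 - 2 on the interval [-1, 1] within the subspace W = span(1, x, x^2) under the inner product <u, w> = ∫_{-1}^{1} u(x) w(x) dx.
g(x) = -9*x/5 - 2

The best approximation g ∈ W is the orthogonal projection of f onto W. Writing g = a_0 + a_1 x + a_2 x^2, the coefficients solve the normal equations G · a = b where
  G_{ij} = <φ_i, φ_j> and b_i = <f, φ_i>, with φ_0 = 1, φ_1 = x, φ_2 = x^2.
G =
  [2, 0, 2/3]
  [0, 2/3, 0]
  [2/3, 0, 2/5],
b = (-4, -6/5, -4/3).
Solving gives a_0 = -2, a_1 = -9/5, a_2 = 0, so
  g(x) = -9*x/5 - 2.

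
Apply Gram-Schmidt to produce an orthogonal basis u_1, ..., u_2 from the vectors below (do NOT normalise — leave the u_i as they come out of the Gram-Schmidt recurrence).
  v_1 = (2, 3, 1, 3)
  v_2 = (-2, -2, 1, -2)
Orthogonal basis:
  u_1 = (2, 3, 1, 3)
  u_2 = (-16/23, -1/23, 38/23, -1/23)

Apply the Gram-Schmidt recurrence
  u_1 = v_1
  u_i = v_i − Σ_{j<i} ((v_i · u_j) / (u_j · u_j)) · u_j.

Step by step this gives:
  u_1 = (2, 3, 1, 3)
  u_2 = (-16/23, -1/23, 38/23, -1/23)

Orthogonality check:
  u_2 · u_1 = 0 (should be 0)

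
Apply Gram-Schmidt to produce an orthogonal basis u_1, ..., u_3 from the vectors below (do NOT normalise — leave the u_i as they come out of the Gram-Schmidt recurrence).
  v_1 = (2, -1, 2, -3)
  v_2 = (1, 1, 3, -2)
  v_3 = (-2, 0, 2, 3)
Orthogonal basis:
  u_1 = (2, -1, 2, -3)
  u_2 = (-4/9, 31/18, 14/9, 1/6)
  u_3 = (-65/101, -190/101, 177/101, 138/101)

Apply the Gram-Schmidt recurrence
  u_1 = v_1
  u_i = v_i − Σ_{j<i} ((v_i · u_j) / (u_j · u_j)) · u_j.

Step by step this gives:
  u_1 = (2, -1, 2, -3)
  u_2 = (-4/9, 31/18, 14/9, 1/6)
  u_3 = (-65/101, -190/101, 177/101, 138/101)

Orthogonality check:
  u_2 · u_1 = 0 (should be 0)
  u_3 · u_1 = 0 (should be 0)
  u_3 · u_2 = 0 (should be 0)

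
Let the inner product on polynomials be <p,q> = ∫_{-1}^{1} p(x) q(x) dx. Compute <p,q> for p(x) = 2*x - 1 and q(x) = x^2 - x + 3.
<p,q> = -8

Expand the product: p(x)·q(x) = 2*x^3 - 3*x^2 + 7*x - 3.
∫_{-1}^{1} of each monomial x^k gives [2/(k+1) if k even, 0 if k odd]. Integrating term-by-term (or equivalently evaluating the antiderivative F(x) = x^4/2 - x^3 + 7*x^2/2 - 3*x at the endpoints):
  F(1) − F(−1) = 0 − (8) = -8.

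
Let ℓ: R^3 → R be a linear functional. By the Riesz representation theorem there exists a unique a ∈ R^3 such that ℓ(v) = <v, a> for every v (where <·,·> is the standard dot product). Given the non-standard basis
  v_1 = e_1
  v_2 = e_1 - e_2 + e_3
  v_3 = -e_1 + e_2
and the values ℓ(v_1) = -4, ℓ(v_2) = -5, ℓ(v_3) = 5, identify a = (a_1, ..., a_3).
a = (-4, 1, 0)

Write a = (a_1, ..., a_3) in the standard basis. For each basis vector v_i, ℓ(v_i) = <v_i, a> is a linear equation in the a_j's. Collect the n equations into a matrix system V a = ℓ, where row i of V is v_i (expressed in the standard basis). Since V is invertible (lower-triangular with 1s on the diagonal, up to permutation), solve by back-substitution:
  V =
[[1, 0, 0],
 [1, -1, 1],
 [-1, 1, 0]]
  V a = (-4, -5, 5)
Solving gives a = (-4, 1, 0).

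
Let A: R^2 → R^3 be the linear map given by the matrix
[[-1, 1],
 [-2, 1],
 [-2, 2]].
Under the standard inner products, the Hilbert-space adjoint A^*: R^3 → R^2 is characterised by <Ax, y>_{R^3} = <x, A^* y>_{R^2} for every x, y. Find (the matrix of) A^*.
A^* = A^T =
[[-1, -2, -2],
 [1, 1, 2]]

For real matrices with standard dot products, the defining identity <Ax, y> = <x, A^* y> gives (Ax)^T y = x^T (A^*) y, i.e. x^T A^T y = x^T (A^*) y. Since this holds for all x, y, we must have A^* = A^T. Therefore
A^* =
[[-1, -2, -2],
 [1, 1, 2]].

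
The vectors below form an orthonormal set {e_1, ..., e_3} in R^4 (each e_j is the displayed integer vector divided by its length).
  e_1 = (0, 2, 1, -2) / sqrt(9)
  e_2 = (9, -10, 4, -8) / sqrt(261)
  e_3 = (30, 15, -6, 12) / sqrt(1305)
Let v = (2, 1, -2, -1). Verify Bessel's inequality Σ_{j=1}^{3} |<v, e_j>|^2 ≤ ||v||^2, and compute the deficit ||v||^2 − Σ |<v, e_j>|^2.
Σ |<v, e_j>|^2 = 5; ||v||^2 = 10; deficit = 5

Write each e_j = u_j / sqrt(<u_j, u_j>) where u_j is the displayed integer vector. Then <v, e_j> = <v, u_j> / sqrt(<u_j, u_j>), so |<v, e_j>|^2 = <v, u_j>^2 / <u_j, u_j>.
Coefficients: <v, e_1> = 2/sqrt(9), <v, e_2> = 8/sqrt(261), <v, e_3> = 75/sqrt(1305).
Square and sum: Σ |<v, e_j>|^2 = 5.
Compute ||v||^2 = v·v = 10.
Deficit = 10 − 5 = 5 ≥ 0, confirming Bessel's inequality. (The deficit equals ||v − Σ <v,e_j> e_j||^2, the squared distance from v to span{e_j}.)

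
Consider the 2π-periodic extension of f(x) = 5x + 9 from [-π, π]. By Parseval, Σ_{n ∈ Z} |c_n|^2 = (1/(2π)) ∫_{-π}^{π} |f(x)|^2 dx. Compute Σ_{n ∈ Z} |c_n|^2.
Σ |c_n|^2 = 25π^2/3 + 81

Expand and integrate term by term over [-π, π]:
  ∫ (5x)^2 dx = 25·(2π^3/3); ∫ 2·5·(9)·x dx = 0 (odd integrand); ∫ 9^2 dx = 81·2π.
So (1/(2π)) ∫_{-π}^{π} (5x + 9)^2 dx = 25π^2/3 + 81 = 25π^2/3 + 81.
Parseval ⇒ Σ |c_n|^2 = 25π^2/3 + 81.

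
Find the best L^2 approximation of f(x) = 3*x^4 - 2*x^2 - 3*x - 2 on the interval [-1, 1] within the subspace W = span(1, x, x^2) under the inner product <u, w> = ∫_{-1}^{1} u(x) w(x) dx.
g(x) = 4*x^2/7 - 3*x - 79/35

The best approximation g ∈ W is the orthogonal projection of f onto W. Writing g = a_0 + a_1 x + a_2 x^2, the coefficients solve the normal equations G · a = b where
  G_{ij} = <φ_i, φ_j> and b_i = <f, φ_i>, with φ_0 = 1, φ_1 = x, φ_2 = x^2.
G =
  [2, 0, 2/3]
  [0, 2/3, 0]
  [2/3, 0, 2/5],
b = (-62/15, -2, -134/105).
Solving gives a_0 = -79/35, a_1 = -3, a_2 = 4/7, so
  g(x) = 4*x^2/7 - 3*x - 79/35.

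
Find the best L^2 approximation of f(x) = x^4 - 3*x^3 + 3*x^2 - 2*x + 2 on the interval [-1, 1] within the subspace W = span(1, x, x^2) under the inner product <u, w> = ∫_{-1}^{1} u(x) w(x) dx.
g(x) = 27*x^2/7 - 19*x/5 + 67/35

The best approximation g ∈ W is the orthogonal projection of f onto W. Writing g = a_0 + a_1 x + a_2 x^2, the coefficients solve the normal equations G · a = b where
  G_{ij} = <φ_i, φ_j> and b_i = <f, φ_i>, with φ_0 = 1, φ_1 = x, φ_2 = x^2.
G =
  [2, 0, 2/3]
  [0, 2/3, 0]
  [2/3, 0, 2/5],
b = (32/5, -38/15, 296/105).
Solving gives a_0 = 67/35, a_1 = -19/5, a_2 = 27/7, so
  g(x) = 27*x^2/7 - 19*x/5 + 67/35.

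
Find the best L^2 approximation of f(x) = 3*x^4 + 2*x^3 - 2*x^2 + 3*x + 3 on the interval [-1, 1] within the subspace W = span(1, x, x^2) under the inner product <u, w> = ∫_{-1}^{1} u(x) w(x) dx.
g(x) = 4*x^2/7 + 21*x/5 + 96/35

The best approximation g ∈ W is the orthogonal projection of f onto W. Writing g = a_0 + a_1 x + a_2 x^2, the coefficients solve the normal equations G · a = b where
  G_{ij} = <φ_i, φ_j> and b_i = <f, φ_i>, with φ_0 = 1, φ_1 = x, φ_2 = x^2.
G =
  [2, 0, 2/3]
  [0, 2/3, 0]
  [2/3, 0, 2/5],
b = (88/15, 14/5, 72/35).
Solving gives a_0 = 96/35, a_1 = 21/5, a_2 = 4/7, so
  g(x) = 4*x^2/7 + 21*x/5 + 96/35.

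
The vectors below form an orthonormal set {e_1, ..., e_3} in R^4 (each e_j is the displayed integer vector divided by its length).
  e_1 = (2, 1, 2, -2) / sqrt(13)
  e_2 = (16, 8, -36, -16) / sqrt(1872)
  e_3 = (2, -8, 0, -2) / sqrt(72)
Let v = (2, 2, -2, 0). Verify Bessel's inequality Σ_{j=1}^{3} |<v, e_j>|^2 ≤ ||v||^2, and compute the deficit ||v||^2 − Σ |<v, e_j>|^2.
Σ |<v, e_j>|^2 = 10; ||v||^2 = 12; deficit = 2

Write each e_j = u_j / sqrt(<u_j, u_j>) where u_j is the displayed integer vector. Then <v, e_j> = <v, u_j> / sqrt(<u_j, u_j>), so |<v, e_j>|^2 = <v, u_j>^2 / <u_j, u_j>.
Coefficients: <v, e_1> = 2/sqrt(13), <v, e_2> = 120/sqrt(1872), <v, e_3> = -12/sqrt(72).
Square and sum: Σ |<v, e_j>|^2 = 10.
Compute ||v||^2 = v·v = 12.
Deficit = 12 − 10 = 2 ≥ 0, confirming Bessel's inequality. (The deficit equals ||v − Σ <v,e_j> e_j||^2, the squared distance from v to span{e_j}.)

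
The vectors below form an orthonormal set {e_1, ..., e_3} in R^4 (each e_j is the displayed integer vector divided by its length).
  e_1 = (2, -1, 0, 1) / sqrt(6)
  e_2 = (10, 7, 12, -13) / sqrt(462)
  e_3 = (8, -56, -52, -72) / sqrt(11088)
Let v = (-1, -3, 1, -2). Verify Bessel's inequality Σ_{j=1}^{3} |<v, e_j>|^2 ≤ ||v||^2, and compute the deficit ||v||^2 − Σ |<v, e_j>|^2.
Σ |<v, e_j>|^2 = 6; ||v||^2 = 15; deficit = 9

Write each e_j = u_j / sqrt(<u_j, u_j>) where u_j is the displayed integer vector. Then <v, e_j> = <v, u_j> / sqrt(<u_j, u_j>), so |<v, e_j>|^2 = <v, u_j>^2 / <u_j, u_j>.
Coefficients: <v, e_1> = -1/sqrt(6), <v, e_2> = 7/sqrt(462), <v, e_3> = 252/sqrt(11088).
Square and sum: Σ |<v, e_j>|^2 = 6.
Compute ||v||^2 = v·v = 15.
Deficit = 15 − 6 = 9 ≥ 0, confirming Bessel's inequality. (The deficit equals ||v − Σ <v,e_j> e_j||^2, the squared distance from v to span{e_j}.)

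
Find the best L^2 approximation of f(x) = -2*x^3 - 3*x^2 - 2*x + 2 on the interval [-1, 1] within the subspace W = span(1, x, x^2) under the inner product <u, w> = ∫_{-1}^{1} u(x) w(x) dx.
g(x) = -3*x^2 - 16*x/5 + 2

The best approximation g ∈ W is the orthogonal projection of f onto W. Writing g = a_0 + a_1 x + a_2 x^2, the coefficients solve the normal equations G · a = b where
  G_{ij} = <φ_i, φ_j> and b_i = <f, φ_i>, with φ_0 = 1, φ_1 = x, φ_2 = x^2.
G =
  [2, 0, 2/3]
  [0, 2/3, 0]
  [2/3, 0, 2/5],
b = (2, -32/15, 2/15).
Solving gives a_0 = 2, a_1 = -16/5, a_2 = -3, so
  g(x) = -3*x^2 - 16*x/5 + 2.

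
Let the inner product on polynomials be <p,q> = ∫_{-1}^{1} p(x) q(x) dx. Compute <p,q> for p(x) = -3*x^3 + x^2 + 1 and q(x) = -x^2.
<p,q> = -16/15

Expand the product: p(x)·q(x) = 3*x^5 - x^4 - x^2.
∫_{-1}^{1} of each monomial x^k gives [2/(k+1) if k even, 0 if k odd]. Integrating term-by-term (or equivalently evaluating the antiderivative F(x) = x^6/2 - x^5/5 - x^3/3 at the endpoints):
  F(1) − F(−1) = -1/30 − (31/30) = -16/15.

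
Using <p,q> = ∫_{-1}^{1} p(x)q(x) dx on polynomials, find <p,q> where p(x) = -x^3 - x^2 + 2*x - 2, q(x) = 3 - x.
<p,q> = -224/15

Expand the product: p(x)·q(x) = x^4 - 2*x^3 - 5*x^2 + 8*x - 6.
∫_{-1}^{1} of each monomial x^k gives [2/(k+1) if k even, 0 if k odd]. Integrating term-by-term (or equivalently evaluating the antiderivative F(x) = x^5/5 - x^4/2 - 5*x^3/3 + 4*x^2 - 6*x at the endpoints):
  F(1) − F(−1) = -119/30 − (329/30) = -224/15.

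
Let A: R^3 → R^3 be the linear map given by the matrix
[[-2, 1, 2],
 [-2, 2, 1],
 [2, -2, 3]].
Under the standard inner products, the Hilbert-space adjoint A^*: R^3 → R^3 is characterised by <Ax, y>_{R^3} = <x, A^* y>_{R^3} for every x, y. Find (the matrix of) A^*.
A^* = A^T =
[[-2, -2, 2],
 [1, 2, -2],
 [2, 1, 3]]

For real matrices with standard dot products, the defining identity <Ax, y> = <x, A^* y> gives (Ax)^T y = x^T (A^*) y, i.e. x^T A^T y = x^T (A^*) y. Since this holds for all x, y, we must have A^* = A^T. Therefore
A^* =
[[-2, -2, 2],
 [1, 2, -2],
 [2, 1, 3]].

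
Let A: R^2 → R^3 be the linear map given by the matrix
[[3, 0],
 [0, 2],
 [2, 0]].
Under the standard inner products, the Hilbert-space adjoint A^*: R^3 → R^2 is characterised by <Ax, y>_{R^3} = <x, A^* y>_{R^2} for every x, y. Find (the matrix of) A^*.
A^* = A^T =
[[3, 0, 2],
 [0, 2, 0]]

For real matrices with standard dot products, the defining identity <Ax, y> = <x, A^* y> gives (Ax)^T y = x^T (A^*) y, i.e. x^T A^T y = x^T (A^*) y. Since this holds for all x, y, we must have A^* = A^T. Therefore
A^* =
[[3, 0, 2],
 [0, 2, 0]].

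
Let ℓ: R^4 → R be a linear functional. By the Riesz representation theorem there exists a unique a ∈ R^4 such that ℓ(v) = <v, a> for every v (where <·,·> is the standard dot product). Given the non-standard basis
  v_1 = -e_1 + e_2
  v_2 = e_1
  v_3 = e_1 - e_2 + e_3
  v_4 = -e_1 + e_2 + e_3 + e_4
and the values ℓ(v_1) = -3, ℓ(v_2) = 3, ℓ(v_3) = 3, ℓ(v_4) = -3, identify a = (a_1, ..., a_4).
a = (3, 0, 0, 0)

Write a = (a_1, ..., a_4) in the standard basis. For each basis vector v_i, ℓ(v_i) = <v_i, a> is a linear equation in the a_j's. Collect the n equations into a matrix system V a = ℓ, where row i of V is v_i (expressed in the standard basis). Since V is invertible (lower-triangular with 1s on the diagonal, up to permutation), solve by back-substitution:
  V =
[[-1, 1, 0, 0],
 [1, 0, 0, 0],
 [1, -1, 1, 0],
 [-1, 1, 1, 1]]
  V a = (-3, 3, 3, -3)
Solving gives a = (3, 0, 0, 0).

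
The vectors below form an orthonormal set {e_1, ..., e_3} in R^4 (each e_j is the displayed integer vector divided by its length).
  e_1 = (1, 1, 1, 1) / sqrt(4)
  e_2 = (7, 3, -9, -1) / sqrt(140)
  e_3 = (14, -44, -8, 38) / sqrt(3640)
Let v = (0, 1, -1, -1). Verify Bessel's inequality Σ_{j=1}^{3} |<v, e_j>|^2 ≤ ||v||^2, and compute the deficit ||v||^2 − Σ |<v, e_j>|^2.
Σ |<v, e_j>|^2 = 77/26; ||v||^2 = 3; deficit = 1/26

Write each e_j = u_j / sqrt(<u_j, u_j>) where u_j is the displayed integer vector. Then <v, e_j> = <v, u_j> / sqrt(<u_j, u_j>), so |<v, e_j>|^2 = <v, u_j>^2 / <u_j, u_j>.
Coefficients: <v, e_1> = -1/sqrt(4), <v, e_2> = 13/sqrt(140), <v, e_3> = -74/sqrt(3640).
Square and sum: Σ |<v, e_j>|^2 = 77/26.
Compute ||v||^2 = v·v = 3.
Deficit = 3 − 77/26 = 1/26 ≥ 0, confirming Bessel's inequality. (The deficit equals ||v − Σ <v,e_j> e_j||^2, the squared distance from v to span{e_j}.)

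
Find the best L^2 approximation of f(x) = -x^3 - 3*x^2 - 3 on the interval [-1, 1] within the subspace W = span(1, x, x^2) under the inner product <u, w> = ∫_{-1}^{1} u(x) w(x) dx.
g(x) = -3*x^2 - 3*x/5 - 3

The best approximation g ∈ W is the orthogonal projection of f onto W. Writing g = a_0 + a_1 x + a_2 x^2, the coefficients solve the normal equations G · a = b where
  G_{ij} = <φ_i, φ_j> and b_i = <f, φ_i>, with φ_0 = 1, φ_1 = x, φ_2 = x^2.
G =
  [2, 0, 2/3]
  [0, 2/3, 0]
  [2/3, 0, 2/5],
b = (-8, -2/5, -16/5).
Solving gives a_0 = -3, a_1 = -3/5, a_2 = -3, so
  g(x) = -3*x^2 - 3*x/5 - 3.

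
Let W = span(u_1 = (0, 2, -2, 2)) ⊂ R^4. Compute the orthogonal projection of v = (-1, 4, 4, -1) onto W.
proj_W(v) = (0, -1/3, 1/3, -1/3)

Set up U = [u_1 | ... | u_1] ∈ R^(4×1). The projector onto W = col(U) is P = U (U^T U)^(-1) U^T.
Compute U^T U =
  [12],
and U^T v = (-2).
Solve U^T U · c = U^T v for the coefficients: c = (-1/6). The projection is proj_W(v) = U c.
Check: (v - proj_W(v)) · u_1 = 0  (should be 0).
Result: proj_W(v) = (0, -1/3, 1/3, -1/3).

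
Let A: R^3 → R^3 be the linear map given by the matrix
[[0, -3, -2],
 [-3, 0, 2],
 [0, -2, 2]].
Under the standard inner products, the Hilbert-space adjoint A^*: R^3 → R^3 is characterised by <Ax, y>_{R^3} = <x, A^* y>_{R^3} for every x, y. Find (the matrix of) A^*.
A^* = A^T =
[[0, -3, 0],
 [-3, 0, -2],
 [-2, 2, 2]]

For real matrices with standard dot products, the defining identity <Ax, y> = <x, A^* y> gives (Ax)^T y = x^T (A^*) y, i.e. x^T A^T y = x^T (A^*) y. Since this holds for all x, y, we must have A^* = A^T. Therefore
A^* =
[[0, -3, 0],
 [-3, 0, -2],
 [-2, 2, 2]].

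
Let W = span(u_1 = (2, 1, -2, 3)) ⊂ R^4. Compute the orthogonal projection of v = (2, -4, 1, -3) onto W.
proj_W(v) = (-11/9, -11/18, 11/9, -11/6)

Set up U = [u_1 | ... | u_1] ∈ R^(4×1). The projector onto W = col(U) is P = U (U^T U)^(-1) U^T.
Compute U^T U =
  [18],
and U^T v = (-11).
Solve U^T U · c = U^T v for the coefficients: c = (-11/18). The projection is proj_W(v) = U c.
Check: (v - proj_W(v)) · u_1 = 0  (should be 0).
Result: proj_W(v) = (-11/9, -11/18, 11/9, -11/6).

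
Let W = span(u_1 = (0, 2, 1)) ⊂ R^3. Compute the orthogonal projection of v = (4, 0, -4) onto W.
proj_W(v) = (0, -8/5, -4/5)

Set up U = [u_1 | ... | u_1] ∈ R^(3×1). The projector onto W = col(U) is P = U (U^T U)^(-1) U^T.
Compute U^T U =
  [5],
and U^T v = (-4).
Solve U^T U · c = U^T v for the coefficients: c = (-4/5). The projection is proj_W(v) = U c.
Check: (v - proj_W(v)) · u_1 = 0  (should be 0).
Result: proj_W(v) = (0, -8/5, -4/5).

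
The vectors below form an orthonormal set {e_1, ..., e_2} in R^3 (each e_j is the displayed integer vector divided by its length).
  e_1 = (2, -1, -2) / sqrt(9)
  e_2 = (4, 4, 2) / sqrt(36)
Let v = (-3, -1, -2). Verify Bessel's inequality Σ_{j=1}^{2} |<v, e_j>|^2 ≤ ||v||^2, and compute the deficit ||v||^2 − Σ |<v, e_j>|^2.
Σ |<v, e_j>|^2 = 101/9; ||v||^2 = 14; deficit = 25/9

Write each e_j = u_j / sqrt(<u_j, u_j>) where u_j is the displayed integer vector. Then <v, e_j> = <v, u_j> / sqrt(<u_j, u_j>), so |<v, e_j>|^2 = <v, u_j>^2 / <u_j, u_j>.
Coefficients: <v, e_1> = -1/sqrt(9), <v, e_2> = -20/sqrt(36).
Square and sum: Σ |<v, e_j>|^2 = 101/9.
Compute ||v||^2 = v·v = 14.
Deficit = 14 − 101/9 = 25/9 ≥ 0, confirming Bessel's inequality. (The deficit equals ||v − Σ <v,e_j> e_j||^2, the squared distance from v to span{e_j}.)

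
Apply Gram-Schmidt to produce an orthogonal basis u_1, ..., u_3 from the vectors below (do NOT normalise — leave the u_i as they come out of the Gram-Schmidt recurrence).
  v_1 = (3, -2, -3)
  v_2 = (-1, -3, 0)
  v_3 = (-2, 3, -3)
Orthogonal basis:
  u_1 = (3, -2, -3)
  u_2 = (-31/22, -30/11, 9/22)
  u_3 = (-540/211, 180/211, -660/211)

Apply the Gram-Schmidt recurrence
  u_1 = v_1
  u_i = v_i − Σ_{j<i} ((v_i · u_j) / (u_j · u_j)) · u_j.

Step by step this gives:
  u_1 = (3, -2, -3)
  u_2 = (-31/22, -30/11, 9/22)
  u_3 = (-540/211, 180/211, -660/211)

Orthogonality check:
  u_2 · u_1 = 0 (should be 0)
  u_3 · u_1 = 0 (should be 0)
  u_3 · u_2 = 0 (should be 0)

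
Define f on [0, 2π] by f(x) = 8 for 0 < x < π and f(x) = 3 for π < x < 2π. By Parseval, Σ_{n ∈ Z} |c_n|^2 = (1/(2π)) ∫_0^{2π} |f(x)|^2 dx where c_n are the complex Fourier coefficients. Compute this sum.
Σ |c_n|^2 = 73/2

Parseval equates the L^2 energy of f (normalised by 1/(2π)) with the ℓ^2 sum of its Fourier coefficients: (1/(2π)) ∫_0^{2π} |f|^2 = Σ |c_n|^2.
Compute the left side: (1/(2π)) [∫_0^π 8^2 dx + ∫_π^{2π} 3^2 dx] = (1/(2π)) · (64π + 9π) = (64 + 9)/2 = 73/2.
So Σ_{n ∈ Z} |c_n|^2 = 73/2.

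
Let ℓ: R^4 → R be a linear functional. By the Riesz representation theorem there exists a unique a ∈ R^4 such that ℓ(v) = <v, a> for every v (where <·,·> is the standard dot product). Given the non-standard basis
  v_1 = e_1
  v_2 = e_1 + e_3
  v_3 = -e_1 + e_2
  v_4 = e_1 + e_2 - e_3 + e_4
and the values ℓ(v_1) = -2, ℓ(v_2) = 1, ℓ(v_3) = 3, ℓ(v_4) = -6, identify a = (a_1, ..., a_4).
a = (-2, 1, 3, -2)

Write a = (a_1, ..., a_4) in the standard basis. For each basis vector v_i, ℓ(v_i) = <v_i, a> is a linear equation in the a_j's. Collect the n equations into a matrix system V a = ℓ, where row i of V is v_i (expressed in the standard basis). Since V is invertible (lower-triangular with 1s on the diagonal, up to permutation), solve by back-substitution:
  V =
[[1, 0, 0, 0],
 [1, 0, 1, 0],
 [-1, 1, 0, 0],
 [1, 1, -1, 1]]
  V a = (-2, 1, 3, -6)
Solving gives a = (-2, 1, 3, -2).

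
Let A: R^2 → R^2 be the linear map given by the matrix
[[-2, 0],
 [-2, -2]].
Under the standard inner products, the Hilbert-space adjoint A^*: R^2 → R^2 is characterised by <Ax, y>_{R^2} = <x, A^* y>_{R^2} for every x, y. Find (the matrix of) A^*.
A^* = A^T =
[[-2, -2],
 [0, -2]]

For real matrices with standard dot products, the defining identity <Ax, y> = <x, A^* y> gives (Ax)^T y = x^T (A^*) y, i.e. x^T A^T y = x^T (A^*) y. Since this holds for all x, y, we must have A^* = A^T. Therefore
A^* =
[[-2, -2],
 [0, -2]].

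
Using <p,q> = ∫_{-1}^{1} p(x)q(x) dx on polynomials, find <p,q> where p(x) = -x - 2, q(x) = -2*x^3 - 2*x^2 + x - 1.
<p,q> = 34/5

Expand the product: p(x)·q(x) = 2*x^4 + 6*x^3 + 3*x^2 - x + 2.
∫_{-1}^{1} of each monomial x^k gives [2/(k+1) if k even, 0 if k odd]. Integrating term-by-term (or equivalently evaluating the antiderivative F(x) = 2*x^5/5 + 3*x^4/2 + x^3 - x^2/2 + 2*x at the endpoints):
  F(1) − F(−1) = 22/5 − (-12/5) = 34/5.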